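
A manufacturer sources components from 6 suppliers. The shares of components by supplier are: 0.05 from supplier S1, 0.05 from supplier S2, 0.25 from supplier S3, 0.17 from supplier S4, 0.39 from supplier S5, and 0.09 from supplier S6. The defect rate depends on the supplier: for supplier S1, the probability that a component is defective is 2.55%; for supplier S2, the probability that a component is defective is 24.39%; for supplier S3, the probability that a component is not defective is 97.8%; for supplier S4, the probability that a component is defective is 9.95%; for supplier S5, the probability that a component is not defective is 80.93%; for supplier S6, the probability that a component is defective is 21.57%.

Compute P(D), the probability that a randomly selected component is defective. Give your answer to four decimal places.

0.1297

P(D|S3) = 1 − 0.978 = 0.022.
P(D|S5) = 1 − 0.8093 = 0.1907.
P(D) = P(D|S1)·P(S1) + P(D|S2)·P(S2) + P(D|S3)·P(S3) + P(D|S4)·P(S4) + P(D|S5)·P(S5) + P(D|S6)·P(S6)
      = 0.0255·0.05 + 0.2439·0.05 + 0.022·0.25 + 0.0995·0.17 + 0.1907·0.39 + 0.2157·0.09
      = 0.001275 + 0.012195 + 0.0055 + 0.016915 + 0.074373 + 0.019413 = 0.129671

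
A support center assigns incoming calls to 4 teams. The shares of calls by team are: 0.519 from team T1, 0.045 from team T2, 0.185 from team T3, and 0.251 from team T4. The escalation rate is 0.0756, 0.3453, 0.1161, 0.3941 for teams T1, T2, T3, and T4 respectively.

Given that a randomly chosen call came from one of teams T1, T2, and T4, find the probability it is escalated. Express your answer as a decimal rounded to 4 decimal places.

Let S = {T1, T2, T4}.
P(S) = 0.519 + 0.045 + 0.251 = 0.815.
P(E ∩ S) = 0.0756·0.519 + 0.3453·0.045 + 0.3941·0.251 = 0.0392364 + 0.0155385 + 0.0989191 = 0.153694.
P(E | S) = 0.153694 / 0.815 = 0.188582…

P(E|S) ≈ 0.1886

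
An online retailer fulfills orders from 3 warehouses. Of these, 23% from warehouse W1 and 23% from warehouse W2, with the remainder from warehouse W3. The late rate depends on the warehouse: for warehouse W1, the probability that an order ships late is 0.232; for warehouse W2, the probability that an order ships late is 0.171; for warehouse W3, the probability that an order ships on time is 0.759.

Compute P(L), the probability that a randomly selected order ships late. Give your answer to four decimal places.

P(L) ≈ 0.2228

P(W3) = 1 − (0.23 + 0.23) = 0.54.
P(L|W3) = 1 − 0.759 = 0.241.
Using total probability over the partition,
P(L) = P(L|W1)·P(W1) + P(L|W2)·P(W2) + P(L|W3)·P(W3)
      = 0.232·0.23 + 0.171·0.23 + 0.241·0.54
      = 0.05336 + 0.03933 + 0.13014 = 0.22283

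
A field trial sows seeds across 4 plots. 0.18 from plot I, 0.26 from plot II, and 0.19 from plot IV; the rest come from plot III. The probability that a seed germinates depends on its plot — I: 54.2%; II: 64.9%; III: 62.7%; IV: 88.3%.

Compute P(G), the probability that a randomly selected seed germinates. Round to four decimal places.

P(III) = 1 − (0.18 + 0.26 + 0.19) = 0.37.
By the law of total probability,
P(G) = P(G|I)·P(I) + P(G|II)·P(II) + P(G|III)·P(III) + P(G|IV)·P(IV)
      = 0.542·0.18 + 0.649·0.26 + 0.627·0.37 + 0.883·0.19
      = 0.09756 + 0.16874 + 0.23199 + 0.16777 = 0.66606

P(G) ≈ 0.6661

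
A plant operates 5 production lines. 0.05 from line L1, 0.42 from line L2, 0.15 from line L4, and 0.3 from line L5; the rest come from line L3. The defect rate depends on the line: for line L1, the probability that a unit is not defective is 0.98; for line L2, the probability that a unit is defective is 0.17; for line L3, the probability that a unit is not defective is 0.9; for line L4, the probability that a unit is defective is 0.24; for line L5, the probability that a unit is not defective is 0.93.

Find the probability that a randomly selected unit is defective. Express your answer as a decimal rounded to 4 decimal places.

P(L3) = 1 − (0.05 + 0.42 + 0.15 + 0.3) = 0.08.
P(D|L1) = 1 − 0.98 = 0.02.
P(D|L3) = 1 − 0.9 = 0.1.
P(D|L5) = 1 − 0.93 = 0.07.
P(D) = P(D|L1)·P(L1) + P(D|L2)·P(L2) + P(D|L3)·P(L3) + P(D|L4)·P(L4) + P(D|L5)·P(L5)
      = 0.02·0.05 + 0.17·0.42 + 0.1·0.08 + 0.24·0.15 + 0.07·0.3
      = 0.001 + 0.0714 + 0.008 + 0.036 + 0.021 = 0.1374

P(D) ≈ 0.1374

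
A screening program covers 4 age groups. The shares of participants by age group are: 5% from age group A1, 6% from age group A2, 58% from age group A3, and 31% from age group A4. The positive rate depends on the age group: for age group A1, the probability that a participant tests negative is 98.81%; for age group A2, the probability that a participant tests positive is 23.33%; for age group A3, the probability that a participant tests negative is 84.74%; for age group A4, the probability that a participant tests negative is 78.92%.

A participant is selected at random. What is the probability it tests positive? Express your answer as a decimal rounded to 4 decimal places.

P(T|A1) = 1 − 0.9881 = 0.0119.
P(T|A3) = 1 − 0.8474 = 0.1526.
P(T|A4) = 1 − 0.7892 = 0.2108.
P(T) = P(T|A1)·P(A1) + P(T|A2)·P(A2) + P(T|A3)·P(A3) + P(T|A4)·P(A4)
      = 0.0119·0.05 + 0.2333·0.06 + 0.1526·0.58 + 0.2108·0.31
      = 0.000595 + 0.013998 + 0.088508 + 0.065348 = 0.168449

P(T) ≈ 0.1684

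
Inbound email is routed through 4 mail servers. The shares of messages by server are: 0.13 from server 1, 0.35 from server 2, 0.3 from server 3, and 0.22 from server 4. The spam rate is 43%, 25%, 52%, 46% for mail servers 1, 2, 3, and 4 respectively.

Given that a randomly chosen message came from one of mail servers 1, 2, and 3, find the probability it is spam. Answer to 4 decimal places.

Let J = {1, 2, 3}.
P(J) = 0.13 + 0.35 + 0.3 = 0.78.
P(S ∩ J) = 0.43·0.13 + 0.25·0.35 + 0.52·0.3 = 0.0559 + 0.0875 + 0.156 = 0.2994.
P(S | J) = 0.2994 / 0.78 = 0.383846…

P(S|J) ≈ 0.3838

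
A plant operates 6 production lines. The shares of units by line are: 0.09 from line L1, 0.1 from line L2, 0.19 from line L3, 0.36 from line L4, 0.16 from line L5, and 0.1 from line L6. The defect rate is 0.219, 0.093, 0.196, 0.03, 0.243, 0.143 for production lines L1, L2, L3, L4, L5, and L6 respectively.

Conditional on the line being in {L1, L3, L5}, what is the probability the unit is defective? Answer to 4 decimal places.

Let S = {L1, L3, L5}.
P(S) = 0.09 + 0.19 + 0.16 = 0.44.
P(D ∩ S) = 0.219·0.09 + 0.196·0.19 + 0.243·0.16 = 0.01971 + 0.03724 + 0.03888 = 0.09583.
P(D | S) = 0.09583 / 0.44 = 0.217795…

P(D|S) ≈ 0.2178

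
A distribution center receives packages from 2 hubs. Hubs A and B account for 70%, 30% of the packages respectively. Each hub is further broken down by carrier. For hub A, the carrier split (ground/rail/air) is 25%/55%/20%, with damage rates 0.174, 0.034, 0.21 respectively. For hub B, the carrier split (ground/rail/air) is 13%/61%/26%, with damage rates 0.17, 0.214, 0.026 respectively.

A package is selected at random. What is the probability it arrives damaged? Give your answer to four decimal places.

P(D|A) = 0.25·0.174 + 0.55·0.034 + 0.2·0.21 = 0.0435 + 0.0187 + 0.042 = 0.1042
P(D|B) = 0.13·0.17 + 0.61·0.214 + 0.26·0.026 = 0.0221 + 0.13054 + 0.00676 = 0.1594
By total probability over the outer partition,
P(D) = 0.7·0.1042 + 0.3·0.1594
      = 0.07294 + 0.04782 = 0.12076

P(D) ≈ 0.1208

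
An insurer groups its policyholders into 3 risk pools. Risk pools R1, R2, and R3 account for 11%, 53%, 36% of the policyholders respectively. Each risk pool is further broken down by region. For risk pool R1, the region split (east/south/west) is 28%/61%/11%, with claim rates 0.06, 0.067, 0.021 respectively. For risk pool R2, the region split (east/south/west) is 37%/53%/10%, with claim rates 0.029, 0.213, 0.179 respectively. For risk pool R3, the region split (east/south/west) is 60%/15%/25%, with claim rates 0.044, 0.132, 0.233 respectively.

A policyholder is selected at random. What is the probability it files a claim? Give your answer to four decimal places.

P(C|R1) = 0.28·0.06 + 0.61·0.067 + 0.11·0.021 = 0.0168 + 0.04087 + 0.00231 = 0.05998
P(C|R2) = 0.37·0.029 + 0.53·0.213 + 0.1·0.179 = 0.01073 + 0.11289 + 0.0179 = 0.14152
P(C|R3) = 0.6·0.044 + 0.15·0.132 + 0.25·0.233 = 0.0264 + 0.0198 + 0.05825 = 0.10445
By total probability over the outer partition,
P(C) = 0.11·0.05998 + 0.53·0.14152 + 0.36·0.10445
      = 0.0065978 + 0.0750056 + 0.037602 = 0.1192054

0.1192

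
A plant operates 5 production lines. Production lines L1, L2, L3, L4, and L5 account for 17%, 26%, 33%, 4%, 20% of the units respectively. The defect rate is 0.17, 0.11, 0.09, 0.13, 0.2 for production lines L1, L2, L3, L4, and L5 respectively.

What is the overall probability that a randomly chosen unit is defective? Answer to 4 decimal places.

P(D) = P(D|L1)·P(L1) + P(D|L2)·P(L2) + P(D|L3)·P(L3) + P(D|L4)·P(L4) + P(D|L5)·P(L5)
      = 0.17·0.17 + 0.11·0.26 + 0.09·0.33 + 0.13·0.04 + 0.2·0.2
      = 0.0289 + 0.0286 + 0.0297 + 0.0052 + 0.04 = 0.1324

0.1324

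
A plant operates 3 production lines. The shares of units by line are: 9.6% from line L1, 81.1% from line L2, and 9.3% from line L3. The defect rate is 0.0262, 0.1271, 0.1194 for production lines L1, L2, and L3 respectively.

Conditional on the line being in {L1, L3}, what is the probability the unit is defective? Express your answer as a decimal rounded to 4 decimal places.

Let S = {L1, L3}.
P(S) = 0.096 + 0.093 = 0.189.
P(D ∩ S) = 0.0262·0.096 + 0.1194·0.093 = 0.0025152 + 0.0111042 = 0.0136194.
P(D | S) = 0.0136194 / 0.189 = 0.072060…

0.0721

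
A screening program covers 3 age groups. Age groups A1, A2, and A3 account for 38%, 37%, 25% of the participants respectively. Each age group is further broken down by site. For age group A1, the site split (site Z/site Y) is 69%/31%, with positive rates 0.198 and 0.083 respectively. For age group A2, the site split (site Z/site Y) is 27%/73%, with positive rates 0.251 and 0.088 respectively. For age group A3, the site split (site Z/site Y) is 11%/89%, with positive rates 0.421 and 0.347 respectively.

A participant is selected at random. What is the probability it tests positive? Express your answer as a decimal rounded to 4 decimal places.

P(T|A1) = 0.69·0.198 + 0.31·0.083 = 0.13662 + 0.02573 = 0.16235
P(T|A2) = 0.27·0.251 + 0.73·0.088 = 0.06777 + 0.06424 = 0.13201
P(T|A3) = 0.11·0.421 + 0.89·0.347 = 0.04631 + 0.30883 = 0.35514
By total probability over the outer partition,
P(T) = 0.38·0.16235 + 0.37·0.13201 + 0.25·0.35514
      = 0.061693 + 0.0488437 + 0.088785 = 0.1993217

0.1993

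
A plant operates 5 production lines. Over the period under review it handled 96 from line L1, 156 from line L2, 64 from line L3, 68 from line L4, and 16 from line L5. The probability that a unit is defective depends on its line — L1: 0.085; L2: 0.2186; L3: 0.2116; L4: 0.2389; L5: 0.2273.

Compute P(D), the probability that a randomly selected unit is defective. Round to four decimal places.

P(D) ≈ 0.1892

Total: 96 + 156 + 64 + 68 + 16 = 400.
P(L1) = 96/400 = 0.24. P(L2) = 156/400 = 0.39. P(L3) = 64/400 = 0.16. P(L4) = 68/400 = 0.17. P(L5) = 16/400 = 0.04.
P(D) = P(D|L1)·P(L1) + P(D|L2)·P(L2) + P(D|L3)·P(L3) + P(D|L4)·P(L4) + P(D|L5)·P(L5)
      = 0.085·0.24 + 0.2186·0.39 + 0.2116·0.16 + 0.2389·0.17 + 0.2273·0.04
      = 0.0204 + 0.085254 + 0.033856 + 0.040613 + 0.009092 = 0.189215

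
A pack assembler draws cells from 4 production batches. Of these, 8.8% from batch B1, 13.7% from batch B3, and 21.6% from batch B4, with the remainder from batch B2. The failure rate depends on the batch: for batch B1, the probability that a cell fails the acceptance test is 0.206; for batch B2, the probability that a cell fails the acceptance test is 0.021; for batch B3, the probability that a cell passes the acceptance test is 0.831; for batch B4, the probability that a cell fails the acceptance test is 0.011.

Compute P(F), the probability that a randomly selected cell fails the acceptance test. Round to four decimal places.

P(F) ≈ 0.0554

P(B2) = 1 − (0.088 + 0.137 + 0.216) = 0.559.
P(F|B3) = 1 − 0.831 = 0.169.
P(F) = P(F|B1)·P(B1) + P(F|B2)·P(B2) + P(F|B3)·P(B3) + P(F|B4)·P(B4)
      = 0.206·0.088 + 0.021·0.559 + 0.169·0.137 + 0.011·0.216
      = 0.018128 + 0.011739 + 0.023153 + 0.002376 = 0.055396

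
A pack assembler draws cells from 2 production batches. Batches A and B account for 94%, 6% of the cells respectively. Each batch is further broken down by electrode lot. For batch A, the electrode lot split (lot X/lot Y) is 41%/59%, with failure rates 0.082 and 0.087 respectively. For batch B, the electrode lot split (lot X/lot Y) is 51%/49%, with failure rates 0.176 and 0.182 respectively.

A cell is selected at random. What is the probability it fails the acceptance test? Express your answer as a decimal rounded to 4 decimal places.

0.0906

P(F|A) = 0.41·0.082 + 0.59·0.087 = 0.03362 + 0.05133 = 0.08495
P(F|B) = 0.51·0.176 + 0.49·0.182 = 0.08976 + 0.08918 = 0.17894
Then overall,
P(F) = 0.94·0.08495 + 0.06·0.17894
      = 0.079853 + 0.0107364 = 0.0905894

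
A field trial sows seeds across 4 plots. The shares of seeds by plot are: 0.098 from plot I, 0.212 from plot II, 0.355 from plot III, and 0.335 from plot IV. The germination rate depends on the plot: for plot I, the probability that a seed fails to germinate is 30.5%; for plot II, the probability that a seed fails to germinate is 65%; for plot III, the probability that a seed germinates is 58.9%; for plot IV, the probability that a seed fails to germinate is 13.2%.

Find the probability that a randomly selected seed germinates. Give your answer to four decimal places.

P(G|I) = 1 − 0.305 = 0.695.
P(G|II) = 1 − 0.65 = 0.35.
P(G|IV) = 1 − 0.132 = 0.868.
P(G) = P(G|I)·P(I) + P(G|II)·P(II) + P(G|III)·P(III) + P(G|IV)·P(IV)
      = 0.695·0.098 + 0.35·0.212 + 0.589·0.355 + 0.868·0.335
      = 0.06811 + 0.0742 + 0.209095 + 0.29078 = 0.642185

P(G) ≈ 0.6422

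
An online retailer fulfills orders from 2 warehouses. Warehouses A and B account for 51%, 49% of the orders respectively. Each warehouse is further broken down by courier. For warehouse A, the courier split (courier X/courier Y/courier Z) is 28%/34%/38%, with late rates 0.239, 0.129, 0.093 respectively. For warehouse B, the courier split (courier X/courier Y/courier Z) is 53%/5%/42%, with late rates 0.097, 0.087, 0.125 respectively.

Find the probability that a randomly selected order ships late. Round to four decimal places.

0.1276

P(L|A) = 0.28·0.239 + 0.34·0.129 + 0.38·0.093 = 0.06692 + 0.04386 + 0.03534 = 0.14612
P(L|B) = 0.53·0.097 + 0.05·0.087 + 0.42·0.125 = 0.05141 + 0.00435 + 0.0525 = 0.10826
Then overall,
P(L) = 0.51·0.14612 + 0.49·0.10826
      = 0.0745212 + 0.0530474 = 0.1275686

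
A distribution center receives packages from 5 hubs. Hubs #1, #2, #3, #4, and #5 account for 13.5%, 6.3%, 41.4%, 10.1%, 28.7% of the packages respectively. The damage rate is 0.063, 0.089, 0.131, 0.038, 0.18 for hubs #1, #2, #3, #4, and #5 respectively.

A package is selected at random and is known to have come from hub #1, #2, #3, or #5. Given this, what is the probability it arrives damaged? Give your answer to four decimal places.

Let S = {#1, #2, #3, #5}.
P(S) = 0.135 + 0.063 + 0.414 + 0.287 = 0.899.
P(D ∩ S) = 0.063·0.135 + 0.089·0.063 + 0.131·0.414 + 0.18·0.287 = 0.008505 + 0.005607 + 0.054234 + 0.05166 = 0.120006.
P(D | S) = 0.120006 / 0.899 = 0.133488…

P(D|S) ≈ 0.1335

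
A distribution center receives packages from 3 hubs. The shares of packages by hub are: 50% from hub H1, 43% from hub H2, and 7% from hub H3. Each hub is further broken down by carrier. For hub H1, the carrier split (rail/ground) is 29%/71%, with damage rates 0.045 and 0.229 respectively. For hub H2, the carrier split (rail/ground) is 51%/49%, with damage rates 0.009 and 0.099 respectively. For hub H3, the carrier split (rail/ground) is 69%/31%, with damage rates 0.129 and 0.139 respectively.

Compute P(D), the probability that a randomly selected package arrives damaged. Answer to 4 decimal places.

P(D|H1) = 0.29·0.045 + 0.71·0.229 = 0.01305 + 0.16259 = 0.17564
P(D|H2) = 0.51·0.009 + 0.49·0.099 = 0.00459 + 0.04851 = 0.0531
P(D|H3) = 0.69·0.129 + 0.31·0.139 = 0.08901 + 0.04309 = 0.1321
By total probability over the outer partition,
P(D) = 0.5·0.17564 + 0.43·0.0531 + 0.07·0.1321
      = 0.08782 + 0.022833 + 0.009247 = 0.1199

0.1199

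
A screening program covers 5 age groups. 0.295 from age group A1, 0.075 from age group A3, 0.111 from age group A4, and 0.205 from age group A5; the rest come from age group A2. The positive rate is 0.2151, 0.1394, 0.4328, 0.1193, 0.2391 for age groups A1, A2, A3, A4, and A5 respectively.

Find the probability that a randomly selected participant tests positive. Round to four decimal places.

0.2019

P(A2) = 1 − (0.295 + 0.075 + 0.111 + 0.205) = 0.314.
P(T) = P(T|A1)·P(A1) + P(T|A2)·P(A2) + P(T|A3)·P(A3) + P(T|A4)·P(A4) + P(T|A5)·P(A5)
      = 0.2151·0.295 + 0.1394·0.314 + 0.4328·0.075 + 0.1193·0.111 + 0.2391·0.205
      = 0.0634545 + 0.0437716 + 0.03246 + 0.0132423 + 0.0490155 = 0.2019439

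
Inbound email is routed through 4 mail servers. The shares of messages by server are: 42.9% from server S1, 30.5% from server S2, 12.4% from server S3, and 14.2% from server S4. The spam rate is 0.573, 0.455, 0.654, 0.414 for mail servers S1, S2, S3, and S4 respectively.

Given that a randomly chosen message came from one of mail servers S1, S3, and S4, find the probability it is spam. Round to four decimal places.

Let J = {S1, S3, S4}.
P(J) = 0.429 + 0.124 + 0.142 = 0.695.
P(S ∩ J) = 0.573·0.429 + 0.654·0.124 + 0.414·0.142 = 0.245817 + 0.081096 + 0.058788 = 0.385701.
P(S | J) = 0.385701 / 0.695 = 0.554965…

P(S|J) ≈ 0.5550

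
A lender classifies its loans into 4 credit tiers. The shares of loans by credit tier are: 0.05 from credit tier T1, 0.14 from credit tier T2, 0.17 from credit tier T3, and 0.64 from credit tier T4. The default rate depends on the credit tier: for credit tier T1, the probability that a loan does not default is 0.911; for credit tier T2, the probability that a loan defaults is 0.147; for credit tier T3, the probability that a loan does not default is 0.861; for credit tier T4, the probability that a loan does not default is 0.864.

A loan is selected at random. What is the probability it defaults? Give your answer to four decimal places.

P(D|T1) = 1 − 0.911 = 0.089.
P(D|T3) = 1 − 0.861 = 0.139.
P(D|T4) = 1 − 0.864 = 0.136.
P(D) = P(D|T1)·P(T1) + P(D|T2)·P(T2) + P(D|T3)·P(T3) + P(D|T4)·P(T4)
      = 0.089·0.05 + 0.147·0.14 + 0.139·0.17 + 0.136·0.64
      = 0.00445 + 0.02058 + 0.02363 + 0.08704 = 0.1357

0.1357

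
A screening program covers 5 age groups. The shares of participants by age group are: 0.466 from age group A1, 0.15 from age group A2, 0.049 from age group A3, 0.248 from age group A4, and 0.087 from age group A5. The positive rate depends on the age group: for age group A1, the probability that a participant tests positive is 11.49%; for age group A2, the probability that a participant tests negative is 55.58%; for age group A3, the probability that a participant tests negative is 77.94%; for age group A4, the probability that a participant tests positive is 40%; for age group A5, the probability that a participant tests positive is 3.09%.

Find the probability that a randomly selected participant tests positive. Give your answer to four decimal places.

P(T|A2) = 1 − 0.5558 = 0.4442.
P(T|A3) = 1 − 0.7794 = 0.2206.
Using total probability over the partition,
P(T) = P(T|A1)·P(A1) + P(T|A2)·P(A2) + P(T|A3)·P(A3) + P(T|A4)·P(A4) + P(T|A5)·P(A5)
      = 0.1149·0.466 + 0.4442·0.15 + 0.2206·0.049 + 0.4·0.248 + 0.0309·0.087
      = 0.0535434 + 0.06663 + 0.0108094 + 0.0992 + 0.0026883 = 0.2328711

0.2329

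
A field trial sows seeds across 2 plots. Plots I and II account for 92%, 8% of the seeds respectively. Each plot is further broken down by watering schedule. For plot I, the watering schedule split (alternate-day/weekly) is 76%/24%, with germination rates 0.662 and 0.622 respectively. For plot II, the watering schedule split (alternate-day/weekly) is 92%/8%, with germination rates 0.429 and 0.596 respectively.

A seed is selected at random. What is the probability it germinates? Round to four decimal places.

P(G|I) = 0.76·0.662 + 0.24·0.622 = 0.50312 + 0.14928 = 0.6524
P(G|II) = 0.92·0.429 + 0.08·0.596 = 0.39468 + 0.04768 = 0.44236
By total probability over the outer partition,
P(G) = 0.92·0.6524 + 0.08·0.44236
      = 0.600208 + 0.0353888 = 0.6355968

0.6356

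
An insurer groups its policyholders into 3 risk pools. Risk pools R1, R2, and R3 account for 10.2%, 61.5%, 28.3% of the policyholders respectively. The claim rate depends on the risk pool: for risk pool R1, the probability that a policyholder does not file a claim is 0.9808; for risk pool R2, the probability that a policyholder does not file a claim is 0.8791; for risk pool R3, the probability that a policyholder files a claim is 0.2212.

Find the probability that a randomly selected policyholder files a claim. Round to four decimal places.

P(C) ≈ 0.1389

P(C|R1) = 1 − 0.9808 = 0.0192.
P(C|R2) = 1 − 0.8791 = 0.1209.
P(C) = P(C|R1)·P(R1) + P(C|R2)·P(R2) + P(C|R3)·P(R3)
      = 0.0192·0.102 + 0.1209·0.615 + 0.2212·0.283
      = 0.0019584 + 0.0743535 + 0.0625996 = 0.1389115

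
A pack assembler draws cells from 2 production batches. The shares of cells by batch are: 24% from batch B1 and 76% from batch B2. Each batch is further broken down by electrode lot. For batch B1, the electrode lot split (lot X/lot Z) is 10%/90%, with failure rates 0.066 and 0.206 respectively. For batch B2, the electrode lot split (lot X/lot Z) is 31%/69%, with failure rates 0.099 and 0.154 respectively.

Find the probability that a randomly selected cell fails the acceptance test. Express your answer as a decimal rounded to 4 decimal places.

0.1502

P(F|B1) = 0.1·0.066 + 0.9·0.206 = 0.0066 + 0.1854 = 0.192
P(F|B2) = 0.31·0.099 + 0.69·0.154 = 0.03069 + 0.10626 = 0.13695
Then overall,
P(F) = 0.24·0.192 + 0.76·0.13695
      = 0.04608 + 0.104082 = 0.150162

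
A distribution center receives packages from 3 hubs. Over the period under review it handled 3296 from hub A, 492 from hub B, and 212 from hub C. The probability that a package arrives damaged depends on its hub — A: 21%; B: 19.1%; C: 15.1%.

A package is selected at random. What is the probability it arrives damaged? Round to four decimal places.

Total: 3296 + 492 + 212 = 4000.
P(A) = 3296/4000 = 0.824. P(B) = 492/4000 = 0.123. P(C) = 212/4000 = 0.053.
Summing over the partition,
P(D) = P(D|A)·P(A) + P(D|B)·P(B) + P(D|C)·P(C)
      = 0.21·0.824 + 0.191·0.123 + 0.151·0.053
      = 0.17304 + 0.023493 + 0.008003 = 0.204536

P(D) ≈ 0.2045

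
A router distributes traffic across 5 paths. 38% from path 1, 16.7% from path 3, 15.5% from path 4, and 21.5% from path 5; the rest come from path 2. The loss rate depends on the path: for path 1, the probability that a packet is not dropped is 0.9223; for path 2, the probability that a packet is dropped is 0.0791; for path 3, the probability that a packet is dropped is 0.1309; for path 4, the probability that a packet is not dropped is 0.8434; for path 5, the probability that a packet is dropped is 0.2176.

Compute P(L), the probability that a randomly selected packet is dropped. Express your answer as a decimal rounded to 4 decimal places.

P(2) = 1 − (0.38 + 0.167 + 0.155 + 0.215) = 0.083.
P(L|1) = 1 − 0.9223 = 0.0777.
P(L|4) = 1 − 0.8434 = 0.1566.
P(L) = P(L|1)·P(1) + P(L|2)·P(2) + P(L|3)·P(3) + P(L|4)·P(4) + P(L|5)·P(5)
      = 0.0777·0.38 + 0.0791·0.083 + 0.1309·0.167 + 0.1566·0.155 + 0.2176·0.215
      = 0.029526 + 0.0065653 + 0.0218603 + 0.024273 + 0.046784 = 0.1290086

0.1290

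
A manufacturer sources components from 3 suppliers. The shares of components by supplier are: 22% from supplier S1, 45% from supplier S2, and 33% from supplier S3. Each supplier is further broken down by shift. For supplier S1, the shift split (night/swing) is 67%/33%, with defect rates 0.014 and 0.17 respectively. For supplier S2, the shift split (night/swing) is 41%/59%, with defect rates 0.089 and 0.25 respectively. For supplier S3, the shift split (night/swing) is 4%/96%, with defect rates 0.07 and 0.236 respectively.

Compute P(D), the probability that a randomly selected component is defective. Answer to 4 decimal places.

P(D) ≈ 0.1729

P(D|S1) = 0.67·0.014 + 0.33·0.17 = 0.00938 + 0.0561 = 0.06548
P(D|S2) = 0.41·0.089 + 0.59·0.25 = 0.03649 + 0.1475 = 0.18399
P(D|S3) = 0.04·0.07 + 0.96·0.236 = 0.0028 + 0.22656 = 0.22936
Then overall,
P(D) = 0.22·0.06548 + 0.45·0.18399 + 0.33·0.22936
      = 0.0144056 + 0.0827955 + 0.0756888 = 0.1728899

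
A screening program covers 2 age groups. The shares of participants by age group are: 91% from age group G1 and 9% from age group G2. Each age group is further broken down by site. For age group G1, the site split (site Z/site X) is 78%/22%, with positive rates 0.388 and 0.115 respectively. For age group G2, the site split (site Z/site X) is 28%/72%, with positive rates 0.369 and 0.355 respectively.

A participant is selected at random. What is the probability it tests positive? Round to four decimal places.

P(T|G1) = 0.78·0.388 + 0.22·0.115 = 0.30264 + 0.0253 = 0.32794
P(T|G2) = 0.28·0.369 + 0.72·0.355 = 0.10332 + 0.2556 = 0.35892
By total probability over the outer partition,
P(T) = 0.91·0.32794 + 0.09·0.35892
      = 0.2984254 + 0.0323028 = 0.3307282

P(T) ≈ 0.3307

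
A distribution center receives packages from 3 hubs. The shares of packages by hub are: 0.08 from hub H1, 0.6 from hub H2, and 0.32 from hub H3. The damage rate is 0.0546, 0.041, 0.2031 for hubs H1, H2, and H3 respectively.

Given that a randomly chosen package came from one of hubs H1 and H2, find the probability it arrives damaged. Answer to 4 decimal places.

Let S = {H1, H2}.
P(S) = 0.08 + 0.6 = 0.68.
P(D ∩ S) = 0.0546·0.08 + 0.041·0.6 = 0.004368 + 0.0246 = 0.028968.
P(D | S) = 0.028968 / 0.68 = 0.042600…

0.0426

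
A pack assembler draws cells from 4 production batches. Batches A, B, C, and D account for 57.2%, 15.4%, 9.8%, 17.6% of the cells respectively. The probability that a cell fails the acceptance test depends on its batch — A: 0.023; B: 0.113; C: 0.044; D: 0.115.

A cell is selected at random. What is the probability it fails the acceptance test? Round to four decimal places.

P(F) = P(F|A)·P(A) + P(F|B)·P(B) + P(F|C)·P(C) + P(F|D)·P(D)
      = 0.023·0.572 + 0.113·0.154 + 0.044·0.098 + 0.115·0.176
      = 0.013156 + 0.017402 + 0.004312 + 0.02024 = 0.05511

P(F) ≈ 0.0551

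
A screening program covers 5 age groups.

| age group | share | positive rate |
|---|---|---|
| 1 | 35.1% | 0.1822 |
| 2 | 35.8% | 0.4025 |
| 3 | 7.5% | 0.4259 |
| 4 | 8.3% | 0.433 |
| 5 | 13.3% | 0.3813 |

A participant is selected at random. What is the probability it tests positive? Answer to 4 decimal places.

P(T) ≈ 0.3266

By the law of total probability,
P(T) = P(T|1)·P(1) + P(T|2)·P(2) + P(T|3)·P(3) + P(T|4)·P(4) + P(T|5)·P(5)
      = 0.1822·0.351 + 0.4025·0.358 + 0.4259·0.075 + 0.433·0.083 + 0.3813·0.133
      = 0.0639522 + 0.144095 + 0.0319425 + 0.035939 + 0.0507129 = 0.3266416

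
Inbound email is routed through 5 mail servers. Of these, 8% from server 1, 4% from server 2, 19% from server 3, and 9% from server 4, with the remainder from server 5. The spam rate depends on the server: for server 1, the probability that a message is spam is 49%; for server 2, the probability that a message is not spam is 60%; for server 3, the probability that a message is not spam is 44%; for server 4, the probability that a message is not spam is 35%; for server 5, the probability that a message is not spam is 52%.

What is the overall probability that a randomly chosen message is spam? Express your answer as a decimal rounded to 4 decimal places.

0.5081

P(5) = 1 − (0.08 + 0.04 + 0.19 + 0.09) = 0.6.
P(S|2) = 1 − 0.6 = 0.4.
P(S|3) = 1 − 0.44 = 0.56.
P(S|4) = 1 − 0.35 = 0.65.
P(S|5) = 1 − 0.52 = 0.48.
By the law of total probability,
P(S) = P(S|1)·P(1) + P(S|2)·P(2) + P(S|3)·P(3) + P(S|4)·P(4) + P(S|5)·P(5)
      = 0.49·0.08 + 0.4·0.04 + 0.56·0.19 + 0.65·0.09 + 0.48·0.6
      = 0.0392 + 0.016 + 0.1064 + 0.0585 + 0.288 = 0.5081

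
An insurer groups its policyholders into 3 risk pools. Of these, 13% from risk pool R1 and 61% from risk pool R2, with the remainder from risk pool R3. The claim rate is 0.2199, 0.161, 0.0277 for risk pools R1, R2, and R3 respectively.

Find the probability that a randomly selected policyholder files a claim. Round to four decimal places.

P(R3) = 1 − (0.13 + 0.61) = 0.26.
P(C) = P(C|R1)·P(R1) + P(C|R2)·P(R2) + P(C|R3)·P(R3)
      = 0.2199·0.13 + 0.161·0.61 + 0.0277·0.26
      = 0.028587 + 0.09821 + 0.007202 = 0.133999

0.1340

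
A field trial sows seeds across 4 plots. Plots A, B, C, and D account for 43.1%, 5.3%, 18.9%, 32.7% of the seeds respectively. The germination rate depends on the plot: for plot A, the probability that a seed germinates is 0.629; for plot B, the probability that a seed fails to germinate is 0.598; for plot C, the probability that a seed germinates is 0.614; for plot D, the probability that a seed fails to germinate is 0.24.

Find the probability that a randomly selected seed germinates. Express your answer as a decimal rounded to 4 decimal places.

P(G|B) = 1 − 0.598 = 0.402.
P(G|D) = 1 − 0.24 = 0.76.
Using total probability over the partition,
P(G) = P(G|A)·P(A) + P(G|B)·P(B) + P(G|C)·P(C) + P(G|D)·P(D)
      = 0.629·0.431 + 0.402·0.053 + 0.614·0.189 + 0.76·0.327
      = 0.271099 + 0.021306 + 0.116046 + 0.24852 = 0.656971

0.6570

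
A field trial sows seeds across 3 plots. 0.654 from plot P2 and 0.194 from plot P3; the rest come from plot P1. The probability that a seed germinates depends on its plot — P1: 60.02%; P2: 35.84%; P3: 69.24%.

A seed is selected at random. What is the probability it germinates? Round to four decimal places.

0.4599

P(P1) = 1 − (0.654 + 0.194) = 0.152.
By the law of total probability,
P(G) = P(G|P1)·P(P1) + P(G|P2)·P(P2) + P(G|P3)·P(P3)
      = 0.6002·0.152 + 0.3584·0.654 + 0.6924·0.194
      = 0.0912304 + 0.2343936 + 0.1343256 = 0.4599496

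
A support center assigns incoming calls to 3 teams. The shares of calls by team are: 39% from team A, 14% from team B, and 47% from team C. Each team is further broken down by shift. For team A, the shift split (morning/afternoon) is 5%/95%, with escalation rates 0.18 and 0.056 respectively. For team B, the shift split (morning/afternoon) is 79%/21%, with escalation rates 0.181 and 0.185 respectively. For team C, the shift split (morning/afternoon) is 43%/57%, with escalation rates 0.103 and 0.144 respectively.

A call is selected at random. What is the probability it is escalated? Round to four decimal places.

P(E|A) = 0.05·0.18 + 0.95·0.056 = 0.009 + 0.0532 = 0.0622
P(E|B) = 0.79·0.181 + 0.21·0.185 = 0.14299 + 0.03885 = 0.18184
P(E|C) = 0.43·0.103 + 0.57·0.144 = 0.04429 + 0.08208 = 0.12637
Then overall,
P(E) = 0.39·0.0622 + 0.14·0.18184 + 0.47·0.12637
      = 0.024258 + 0.0254576 + 0.0593939 = 0.1091095

P(E) ≈ 0.1091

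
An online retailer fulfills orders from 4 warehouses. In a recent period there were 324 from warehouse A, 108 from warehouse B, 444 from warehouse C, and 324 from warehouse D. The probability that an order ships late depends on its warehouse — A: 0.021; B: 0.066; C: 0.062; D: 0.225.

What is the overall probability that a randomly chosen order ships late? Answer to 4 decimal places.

Total: 324 + 108 + 444 + 324 = 1200.
P(A) = 324/1200 = 0.27. P(B) = 108/1200 = 0.09. P(C) = 444/1200 = 0.37. P(D) = 324/1200 = 0.27.
Summing over the partition,
P(L) = P(L|A)·P(A) + P(L|B)·P(B) + P(L|C)·P(C) + P(L|D)·P(D)
      = 0.021·0.27 + 0.066·0.09 + 0.062·0.37 + 0.225·0.27
      = 0.00567 + 0.00594 + 0.02294 + 0.06075 = 0.0953

0.0953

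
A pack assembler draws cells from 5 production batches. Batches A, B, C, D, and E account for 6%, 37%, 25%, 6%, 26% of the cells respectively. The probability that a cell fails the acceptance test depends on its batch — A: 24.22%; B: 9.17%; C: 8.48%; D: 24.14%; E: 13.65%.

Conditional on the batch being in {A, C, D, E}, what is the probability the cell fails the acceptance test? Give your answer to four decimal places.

Let S = {A, C, D, E}.
P(S) = 0.06 + 0.25 + 0.06 + 0.26 = 0.63.
P(F ∩ S) = 0.2422·0.06 + 0.0848·0.25 + 0.2414·0.06 + 0.1365·0.26 = 0.014532 + 0.0212 + 0.014484 + 0.03549 = 0.085706.
P(F | S) = 0.085706 / 0.63 = 0.136041…

P(F|S) ≈ 0.1360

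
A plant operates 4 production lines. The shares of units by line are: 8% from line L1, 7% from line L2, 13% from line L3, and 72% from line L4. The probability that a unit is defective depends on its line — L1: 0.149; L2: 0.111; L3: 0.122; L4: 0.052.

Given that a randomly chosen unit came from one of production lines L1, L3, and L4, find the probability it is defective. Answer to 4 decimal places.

0.0701

Let S = {L1, L3, L4}.
P(S) = 0.08 + 0.13 + 0.72 = 0.93.
P(D ∩ S) = 0.149·0.08 + 0.122·0.13 + 0.052·0.72 = 0.01192 + 0.01586 + 0.03744 = 0.06522.
P(D | S) = 0.06522 / 0.93 = 0.070129…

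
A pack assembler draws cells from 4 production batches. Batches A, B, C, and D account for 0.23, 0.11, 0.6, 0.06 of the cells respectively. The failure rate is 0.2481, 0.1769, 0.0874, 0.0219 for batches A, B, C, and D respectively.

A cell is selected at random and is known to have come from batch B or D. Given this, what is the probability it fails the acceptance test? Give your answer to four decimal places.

Let S = {B, D}.
P(S) = 0.11 + 0.06 = 0.17.
P(F ∩ S) = 0.1769·0.11 + 0.0219·0.06 = 0.019459 + 0.001314 = 0.020773.
P(F | S) = 0.020773 / 0.17 = 0.122194…

0.1222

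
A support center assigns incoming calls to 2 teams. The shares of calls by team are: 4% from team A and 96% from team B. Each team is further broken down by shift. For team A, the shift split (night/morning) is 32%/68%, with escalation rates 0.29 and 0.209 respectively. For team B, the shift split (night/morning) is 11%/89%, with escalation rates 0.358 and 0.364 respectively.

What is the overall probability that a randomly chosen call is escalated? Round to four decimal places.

P(E|A) = 0.32·0.29 + 0.68·0.209 = 0.0928 + 0.14212 = 0.23492
P(E|B) = 0.11·0.358 + 0.89·0.364 = 0.03938 + 0.32396 = 0.36334
Then overall,
P(E) = 0.04·0.23492 + 0.96·0.36334
      = 0.0093968 + 0.3488064 = 0.3582032

0.3582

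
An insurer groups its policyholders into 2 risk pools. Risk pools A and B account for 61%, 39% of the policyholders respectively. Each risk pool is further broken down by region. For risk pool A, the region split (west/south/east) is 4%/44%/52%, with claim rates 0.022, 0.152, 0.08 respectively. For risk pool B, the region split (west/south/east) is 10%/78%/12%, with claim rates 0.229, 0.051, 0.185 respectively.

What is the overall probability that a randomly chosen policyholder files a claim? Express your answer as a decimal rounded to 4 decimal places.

P(C|A) = 0.04·0.022 + 0.44·0.152 + 0.52·0.08 = 0.00088 + 0.06688 + 0.0416 = 0.10936
P(C|B) = 0.1·0.229 + 0.78·0.051 + 0.12·0.185 = 0.0229 + 0.03978 + 0.0222 = 0.08488
By total probability over the outer partition,
P(C) = 0.61·0.10936 + 0.39·0.08488
      = 0.0667096 + 0.0331032 = 0.0998128

0.0998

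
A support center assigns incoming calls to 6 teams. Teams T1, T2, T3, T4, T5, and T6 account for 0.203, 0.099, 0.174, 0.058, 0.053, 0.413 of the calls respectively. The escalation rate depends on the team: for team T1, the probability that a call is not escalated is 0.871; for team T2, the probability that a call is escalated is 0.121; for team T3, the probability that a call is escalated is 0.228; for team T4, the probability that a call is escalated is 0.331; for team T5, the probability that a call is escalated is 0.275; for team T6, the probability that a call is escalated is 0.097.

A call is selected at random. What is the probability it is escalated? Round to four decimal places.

P(E) ≈ 0.1517

P(E|T1) = 1 − 0.871 = 0.129.
P(E) = P(E|T1)·P(T1) + P(E|T2)·P(T2) + P(E|T3)·P(T3) + P(E|T4)·P(T4) + P(E|T5)·P(T5) + P(E|T6)·P(T6)
      = 0.129·0.203 + 0.121·0.099 + 0.228·0.174 + 0.331·0.058 + 0.275·0.053 + 0.097·0.413
      = 0.026187 + 0.011979 + 0.039672 + 0.019198 + 0.014575 + 0.040061 = 0.151672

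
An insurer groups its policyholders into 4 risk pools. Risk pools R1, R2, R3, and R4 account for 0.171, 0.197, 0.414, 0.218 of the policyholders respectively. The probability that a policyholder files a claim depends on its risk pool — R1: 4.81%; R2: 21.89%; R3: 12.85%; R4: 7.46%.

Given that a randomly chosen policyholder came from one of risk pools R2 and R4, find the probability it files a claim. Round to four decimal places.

P(C|S) ≈ 0.1431

Let S = {R2, R4}.
P(S) = 0.197 + 0.218 = 0.415.
P(C ∩ S) = 0.2189·0.197 + 0.0746·0.218 = 0.0431233 + 0.0162628 = 0.0593861.
P(C | S) = 0.0593861 / 0.415 = 0.143099…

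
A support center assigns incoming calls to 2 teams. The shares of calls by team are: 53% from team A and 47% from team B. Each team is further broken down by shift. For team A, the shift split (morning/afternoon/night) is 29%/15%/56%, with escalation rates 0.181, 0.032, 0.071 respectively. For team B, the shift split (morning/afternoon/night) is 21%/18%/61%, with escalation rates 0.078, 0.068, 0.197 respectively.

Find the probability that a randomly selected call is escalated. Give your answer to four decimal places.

P(E|A) = 0.29·0.181 + 0.15·0.032 + 0.56·0.071 = 0.05249 + 0.0048 + 0.03976 = 0.09705
P(E|B) = 0.21·0.078 + 0.18·0.068 + 0.61·0.197 = 0.01638 + 0.01224 + 0.12017 = 0.14879
Then overall,
P(E) = 0.53·0.09705 + 0.47·0.14879
      = 0.0514365 + 0.0699313 = 0.1213678

P(E) ≈ 0.1214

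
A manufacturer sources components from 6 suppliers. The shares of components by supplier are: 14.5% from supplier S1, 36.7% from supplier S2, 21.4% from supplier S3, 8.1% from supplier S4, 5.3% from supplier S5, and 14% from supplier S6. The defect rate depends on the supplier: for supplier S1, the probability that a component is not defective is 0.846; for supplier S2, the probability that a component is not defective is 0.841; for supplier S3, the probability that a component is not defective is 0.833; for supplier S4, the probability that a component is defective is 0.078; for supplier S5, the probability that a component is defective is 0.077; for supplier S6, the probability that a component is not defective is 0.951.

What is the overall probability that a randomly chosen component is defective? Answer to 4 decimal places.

P(D) ≈ 0.1337

P(D|S1) = 1 − 0.846 = 0.154.
P(D|S2) = 1 − 0.841 = 0.159.
P(D|S3) = 1 − 0.833 = 0.167.
P(D|S6) = 1 − 0.951 = 0.049.
P(D) = P(D|S1)·P(S1) + P(D|S2)·P(S2) + P(D|S3)·P(S3) + P(D|S4)·P(S4) + P(D|S5)·P(S5) + P(D|S6)·P(S6)
      = 0.154·0.145 + 0.159·0.367 + 0.167·0.214 + 0.078·0.081 + 0.077·0.053 + 0.049·0.14
      = 0.02233 + 0.058353 + 0.035738 + 0.006318 + 0.004081 + 0.00686 = 0.13368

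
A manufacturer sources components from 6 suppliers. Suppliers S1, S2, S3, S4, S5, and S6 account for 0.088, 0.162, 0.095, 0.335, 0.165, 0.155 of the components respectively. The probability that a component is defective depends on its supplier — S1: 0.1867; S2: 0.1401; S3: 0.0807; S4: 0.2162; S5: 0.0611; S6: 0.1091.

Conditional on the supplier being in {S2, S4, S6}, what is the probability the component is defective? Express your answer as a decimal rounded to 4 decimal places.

P(D|S) ≈ 0.1718

Let S = {S2, S4, S6}.
P(S) = 0.162 + 0.335 + 0.155 = 0.652.
P(D ∩ S) = 0.1401·0.162 + 0.2162·0.335 + 0.1091·0.155 = 0.0226962 + 0.072427 + 0.0169105 = 0.1120337.
P(D | S) = 0.1120337 / 0.652 = 0.171831…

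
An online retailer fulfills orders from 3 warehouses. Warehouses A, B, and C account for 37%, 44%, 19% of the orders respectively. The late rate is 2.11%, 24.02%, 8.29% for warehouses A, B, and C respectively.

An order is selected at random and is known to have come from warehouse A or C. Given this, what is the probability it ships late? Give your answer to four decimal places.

0.0421

Let S = {A, C}.
P(S) = 0.37 + 0.19 = 0.56.
P(L ∩ S) = 0.0211·0.37 + 0.0829·0.19 = 0.007807 + 0.015751 = 0.023558.
P(L | S) = 0.023558 / 0.56 = 0.042068…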